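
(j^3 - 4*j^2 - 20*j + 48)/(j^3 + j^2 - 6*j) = (j^2 - 2*j - 24)/(j*(j + 3))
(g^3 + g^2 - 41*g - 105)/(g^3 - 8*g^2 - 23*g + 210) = (g + 3)/(g - 6)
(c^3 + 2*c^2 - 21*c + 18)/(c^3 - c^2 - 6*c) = (c^2 + 5*c - 6)/(c*(c + 2))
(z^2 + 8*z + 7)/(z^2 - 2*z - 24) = (z^2 + 8*z + 7)/(z^2 - 2*z - 24)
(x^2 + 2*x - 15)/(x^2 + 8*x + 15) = (x - 3)/(x + 3)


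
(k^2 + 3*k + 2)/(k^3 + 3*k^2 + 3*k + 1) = (k + 2)/(k^2 + 2*k + 1)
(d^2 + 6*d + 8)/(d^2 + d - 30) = (d^2 + 6*d + 8)/(d^2 + d - 30)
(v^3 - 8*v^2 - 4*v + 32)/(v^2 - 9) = (v^3 - 8*v^2 - 4*v + 32)/(v^2 - 9)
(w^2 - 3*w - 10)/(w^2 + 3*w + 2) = (w - 5)/(w + 1)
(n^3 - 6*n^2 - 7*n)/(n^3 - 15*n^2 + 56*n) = (n + 1)/(n - 8)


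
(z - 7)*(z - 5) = z^2 - 12*z + 35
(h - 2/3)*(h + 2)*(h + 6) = h^3 + 22*h^2/3 + 20*h/3 - 8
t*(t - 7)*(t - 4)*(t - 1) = t^4 - 12*t^3 + 39*t^2 - 28*t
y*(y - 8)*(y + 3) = y^3 - 5*y^2 - 24*y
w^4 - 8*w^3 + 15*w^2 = w^2*(w - 5)*(w - 3)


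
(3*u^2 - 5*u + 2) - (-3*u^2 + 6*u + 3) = 6*u^2 - 11*u - 1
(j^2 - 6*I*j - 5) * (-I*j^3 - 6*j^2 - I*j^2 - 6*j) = -I*j^5 - 12*j^4 - I*j^4 - 12*j^3 + 41*I*j^3 + 30*j^2 + 41*I*j^2 + 30*j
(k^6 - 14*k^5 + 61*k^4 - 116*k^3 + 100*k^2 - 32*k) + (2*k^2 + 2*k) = k^6 - 14*k^5 + 61*k^4 - 116*k^3 + 102*k^2 - 30*k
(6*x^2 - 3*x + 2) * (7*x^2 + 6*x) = 42*x^4 + 15*x^3 - 4*x^2 + 12*x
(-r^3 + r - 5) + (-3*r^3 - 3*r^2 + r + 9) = -4*r^3 - 3*r^2 + 2*r + 4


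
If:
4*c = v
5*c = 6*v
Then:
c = 0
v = 0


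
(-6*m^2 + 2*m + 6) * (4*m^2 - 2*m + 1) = -24*m^4 + 20*m^3 + 14*m^2 - 10*m + 6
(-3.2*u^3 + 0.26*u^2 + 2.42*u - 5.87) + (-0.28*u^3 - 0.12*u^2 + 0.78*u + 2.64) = -3.48*u^3 + 0.14*u^2 + 3.2*u - 3.23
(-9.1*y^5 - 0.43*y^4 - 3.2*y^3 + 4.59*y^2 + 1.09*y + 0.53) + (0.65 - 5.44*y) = -9.1*y^5 - 0.43*y^4 - 3.2*y^3 + 4.59*y^2 - 4.35*y + 1.18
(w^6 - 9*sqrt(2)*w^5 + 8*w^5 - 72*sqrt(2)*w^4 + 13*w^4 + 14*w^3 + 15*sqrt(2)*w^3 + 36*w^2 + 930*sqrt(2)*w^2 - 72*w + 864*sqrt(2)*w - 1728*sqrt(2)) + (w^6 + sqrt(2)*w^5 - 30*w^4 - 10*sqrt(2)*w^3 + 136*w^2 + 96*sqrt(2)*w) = 2*w^6 - 8*sqrt(2)*w^5 + 8*w^5 - 72*sqrt(2)*w^4 - 17*w^4 + 5*sqrt(2)*w^3 + 14*w^3 + 172*w^2 + 930*sqrt(2)*w^2 - 72*w + 960*sqrt(2)*w - 1728*sqrt(2)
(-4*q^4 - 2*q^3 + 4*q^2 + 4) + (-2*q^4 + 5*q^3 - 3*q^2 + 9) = -6*q^4 + 3*q^3 + q^2 + 13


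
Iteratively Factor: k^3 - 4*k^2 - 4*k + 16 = (k - 2)*(k^2 - 2*k - 8) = (k - 4)*(k - 2)*(k + 2)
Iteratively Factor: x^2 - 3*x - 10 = (x - 5)*(x + 2)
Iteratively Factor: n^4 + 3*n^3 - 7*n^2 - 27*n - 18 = (n + 2)*(n^3 + n^2 - 9*n - 9) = (n - 3)*(n + 2)*(n^2 + 4*n + 3) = (n - 3)*(n + 1)*(n + 2)*(n + 3)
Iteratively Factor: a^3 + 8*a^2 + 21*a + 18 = (a + 3)*(a^2 + 5*a + 6) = (a + 2)*(a + 3)*(a + 3)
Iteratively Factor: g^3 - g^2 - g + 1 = (g + 1)*(g^2 - 2*g + 1) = (g - 1)*(g + 1)*(g - 1)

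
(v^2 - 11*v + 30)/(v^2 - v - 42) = (-v^2 + 11*v - 30)/(-v^2 + v + 42)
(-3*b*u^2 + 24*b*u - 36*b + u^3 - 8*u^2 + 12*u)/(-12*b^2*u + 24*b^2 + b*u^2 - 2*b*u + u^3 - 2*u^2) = (u - 6)/(4*b + u)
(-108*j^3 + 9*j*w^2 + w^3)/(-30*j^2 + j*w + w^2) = (-18*j^2 + 3*j*w + w^2)/(-5*j + w)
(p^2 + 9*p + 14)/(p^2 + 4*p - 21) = (p + 2)/(p - 3)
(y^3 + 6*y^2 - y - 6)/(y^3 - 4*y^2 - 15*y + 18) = (y^2 + 7*y + 6)/(y^2 - 3*y - 18)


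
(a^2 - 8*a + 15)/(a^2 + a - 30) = (a - 3)/(a + 6)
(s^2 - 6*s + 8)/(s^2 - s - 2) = (s - 4)/(s + 1)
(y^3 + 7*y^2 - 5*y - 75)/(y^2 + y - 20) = (y^2 + 2*y - 15)/(y - 4)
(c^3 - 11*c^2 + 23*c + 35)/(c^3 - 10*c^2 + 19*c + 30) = (c - 7)/(c - 6)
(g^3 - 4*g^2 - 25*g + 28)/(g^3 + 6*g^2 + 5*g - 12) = (g - 7)/(g + 3)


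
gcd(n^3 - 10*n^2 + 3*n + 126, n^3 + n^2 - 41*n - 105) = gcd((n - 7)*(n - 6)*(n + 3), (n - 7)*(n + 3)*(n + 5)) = n^2 - 4*n - 21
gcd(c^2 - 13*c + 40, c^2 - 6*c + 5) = c - 5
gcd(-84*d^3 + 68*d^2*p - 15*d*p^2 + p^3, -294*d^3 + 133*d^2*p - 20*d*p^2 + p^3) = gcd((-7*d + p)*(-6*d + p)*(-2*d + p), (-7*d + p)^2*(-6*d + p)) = 42*d^2 - 13*d*p + p^2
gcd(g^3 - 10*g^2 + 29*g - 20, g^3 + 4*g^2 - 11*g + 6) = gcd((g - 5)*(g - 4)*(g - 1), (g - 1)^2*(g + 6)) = g - 1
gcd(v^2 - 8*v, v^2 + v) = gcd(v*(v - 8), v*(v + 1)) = v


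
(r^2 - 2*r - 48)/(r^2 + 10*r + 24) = (r - 8)/(r + 4)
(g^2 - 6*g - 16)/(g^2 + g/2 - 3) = 2*(g - 8)/(2*g - 3)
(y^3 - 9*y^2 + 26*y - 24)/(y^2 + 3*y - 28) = (y^2 - 5*y + 6)/(y + 7)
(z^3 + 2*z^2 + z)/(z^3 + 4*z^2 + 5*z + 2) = z/(z + 2)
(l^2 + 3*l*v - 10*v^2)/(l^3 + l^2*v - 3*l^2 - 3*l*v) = (l^2 + 3*l*v - 10*v^2)/(l*(l^2 + l*v - 3*l - 3*v))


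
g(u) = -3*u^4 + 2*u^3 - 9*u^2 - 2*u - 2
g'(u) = -12*u^3 + 6*u^2 - 18*u - 2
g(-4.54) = -1640.09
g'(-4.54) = 1326.31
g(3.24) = -365.53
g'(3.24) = -405.48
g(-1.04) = -15.41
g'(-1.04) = 36.71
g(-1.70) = -59.49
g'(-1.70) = 104.90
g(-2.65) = -245.07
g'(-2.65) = 311.15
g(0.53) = -5.53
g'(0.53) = -11.64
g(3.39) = -430.50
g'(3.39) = -461.57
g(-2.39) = -173.82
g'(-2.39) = 239.12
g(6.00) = -3794.00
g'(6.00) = -2486.00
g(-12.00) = -66938.00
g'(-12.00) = 21814.00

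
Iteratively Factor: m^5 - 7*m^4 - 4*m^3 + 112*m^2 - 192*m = (m + 4)*(m^4 - 11*m^3 + 40*m^2 - 48*m) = (m - 4)*(m + 4)*(m^3 - 7*m^2 + 12*m) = m*(m - 4)*(m + 4)*(m^2 - 7*m + 12) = m*(m - 4)*(m - 3)*(m + 4)*(m - 4)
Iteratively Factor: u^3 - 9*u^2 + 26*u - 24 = (u - 2)*(u^2 - 7*u + 12) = (u - 4)*(u - 2)*(u - 3)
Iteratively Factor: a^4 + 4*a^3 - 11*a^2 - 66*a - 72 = (a - 4)*(a^3 + 8*a^2 + 21*a + 18) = (a - 4)*(a + 3)*(a^2 + 5*a + 6) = (a - 4)*(a + 2)*(a + 3)*(a + 3)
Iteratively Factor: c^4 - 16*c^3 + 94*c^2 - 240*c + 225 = (c - 5)*(c^3 - 11*c^2 + 39*c - 45) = (c - 5)*(c - 3)*(c^2 - 8*c + 15) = (c - 5)^2*(c - 3)*(c - 3)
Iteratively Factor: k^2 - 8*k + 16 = (k - 4)*(k - 4)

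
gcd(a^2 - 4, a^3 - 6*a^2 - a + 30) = a + 2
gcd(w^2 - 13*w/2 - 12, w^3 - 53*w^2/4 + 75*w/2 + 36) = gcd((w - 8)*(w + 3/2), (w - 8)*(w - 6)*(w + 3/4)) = w - 8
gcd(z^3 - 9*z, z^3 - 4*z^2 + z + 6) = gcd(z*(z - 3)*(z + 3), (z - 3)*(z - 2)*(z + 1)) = z - 3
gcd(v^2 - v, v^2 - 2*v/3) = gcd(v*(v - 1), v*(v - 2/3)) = v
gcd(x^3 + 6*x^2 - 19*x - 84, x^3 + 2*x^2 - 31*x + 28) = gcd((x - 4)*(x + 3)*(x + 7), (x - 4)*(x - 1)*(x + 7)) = x^2 + 3*x - 28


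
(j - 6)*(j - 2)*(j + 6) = j^3 - 2*j^2 - 36*j + 72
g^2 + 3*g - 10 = (g - 2)*(g + 5)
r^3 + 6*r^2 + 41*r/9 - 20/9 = (r - 1/3)*(r + 4/3)*(r + 5)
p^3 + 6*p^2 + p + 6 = (p + 6)*(p - I)*(p + I)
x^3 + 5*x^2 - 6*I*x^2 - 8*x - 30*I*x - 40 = (x + 5)*(x - 4*I)*(x - 2*I)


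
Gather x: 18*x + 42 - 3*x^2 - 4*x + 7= -3*x^2 + 14*x + 49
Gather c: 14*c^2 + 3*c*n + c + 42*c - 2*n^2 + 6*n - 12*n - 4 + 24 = 14*c^2 + c*(3*n + 43) - 2*n^2 - 6*n + 20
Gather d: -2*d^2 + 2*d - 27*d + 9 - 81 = -2*d^2 - 25*d - 72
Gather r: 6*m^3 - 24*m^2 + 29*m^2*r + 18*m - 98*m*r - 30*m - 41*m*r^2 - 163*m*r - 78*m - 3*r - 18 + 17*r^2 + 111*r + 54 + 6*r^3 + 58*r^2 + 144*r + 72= 6*m^3 - 24*m^2 - 90*m + 6*r^3 + r^2*(75 - 41*m) + r*(29*m^2 - 261*m + 252) + 108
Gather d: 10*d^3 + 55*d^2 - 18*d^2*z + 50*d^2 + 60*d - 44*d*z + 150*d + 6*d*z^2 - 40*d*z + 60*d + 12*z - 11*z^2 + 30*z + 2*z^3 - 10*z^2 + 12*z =10*d^3 + d^2*(105 - 18*z) + d*(6*z^2 - 84*z + 270) + 2*z^3 - 21*z^2 + 54*z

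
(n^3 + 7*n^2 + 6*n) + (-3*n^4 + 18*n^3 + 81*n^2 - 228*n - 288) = -3*n^4 + 19*n^3 + 88*n^2 - 222*n - 288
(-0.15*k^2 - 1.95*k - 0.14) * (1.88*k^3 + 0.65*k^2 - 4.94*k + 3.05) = -0.282*k^5 - 3.7635*k^4 - 0.7897*k^3 + 9.0845*k^2 - 5.2559*k - 0.427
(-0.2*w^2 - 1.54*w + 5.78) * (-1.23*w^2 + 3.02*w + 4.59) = 0.246*w^4 + 1.2902*w^3 - 12.6782*w^2 + 10.387*w + 26.5302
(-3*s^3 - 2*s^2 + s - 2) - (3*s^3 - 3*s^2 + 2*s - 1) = -6*s^3 + s^2 - s - 1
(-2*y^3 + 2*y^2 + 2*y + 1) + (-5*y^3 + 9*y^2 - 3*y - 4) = -7*y^3 + 11*y^2 - y - 3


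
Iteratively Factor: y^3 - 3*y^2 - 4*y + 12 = (y - 3)*(y^2 - 4) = (y - 3)*(y + 2)*(y - 2)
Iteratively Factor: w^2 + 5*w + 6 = (w + 3)*(w + 2)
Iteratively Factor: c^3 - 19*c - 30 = (c + 3)*(c^2 - 3*c - 10) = (c - 5)*(c + 3)*(c + 2)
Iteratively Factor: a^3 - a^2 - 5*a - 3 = (a + 1)*(a^2 - 2*a - 3) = (a + 1)^2*(a - 3)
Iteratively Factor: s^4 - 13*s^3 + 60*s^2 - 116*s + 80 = (s - 4)*(s^3 - 9*s^2 + 24*s - 20) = (s - 4)*(s - 2)*(s^2 - 7*s + 10) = (s - 5)*(s - 4)*(s - 2)*(s - 2)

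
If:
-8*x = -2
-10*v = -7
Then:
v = 7/10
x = 1/4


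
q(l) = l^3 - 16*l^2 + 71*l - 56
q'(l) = 3*l^2 - 32*l + 71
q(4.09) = 35.16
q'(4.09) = -9.70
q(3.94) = 36.53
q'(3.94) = -8.51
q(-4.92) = -911.72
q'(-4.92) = 301.06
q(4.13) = 34.76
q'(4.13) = -9.99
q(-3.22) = -483.90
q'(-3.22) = 205.15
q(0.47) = -26.06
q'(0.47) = 56.62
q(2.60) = 38.02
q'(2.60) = 8.08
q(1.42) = 15.42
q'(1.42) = 31.61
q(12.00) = 220.00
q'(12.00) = 119.00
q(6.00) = 10.00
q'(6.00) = -13.00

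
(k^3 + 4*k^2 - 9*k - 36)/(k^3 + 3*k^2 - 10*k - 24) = (k + 3)/(k + 2)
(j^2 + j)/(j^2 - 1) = j/(j - 1)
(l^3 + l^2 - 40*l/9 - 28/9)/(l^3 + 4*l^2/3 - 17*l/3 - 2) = (9*l^2 + 27*l + 14)/(3*(3*l^2 + 10*l + 3))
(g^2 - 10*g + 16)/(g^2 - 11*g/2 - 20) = 2*(g - 2)/(2*g + 5)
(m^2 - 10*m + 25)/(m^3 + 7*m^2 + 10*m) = (m^2 - 10*m + 25)/(m*(m^2 + 7*m + 10))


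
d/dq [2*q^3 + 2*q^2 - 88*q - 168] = 6*q^2 + 4*q - 88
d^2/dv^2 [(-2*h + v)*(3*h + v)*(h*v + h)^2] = h^2*(-12*h^2 + 6*h*v + 4*h + 12*v^2 + 12*v + 2)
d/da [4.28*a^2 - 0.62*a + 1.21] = 8.56*a - 0.62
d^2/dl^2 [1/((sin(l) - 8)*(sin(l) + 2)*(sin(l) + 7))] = (-9*sin(l)^6 - 11*sin(l)^5 + 124*sin(l)^4 - 818*sin(l)^3 - 4154*sin(l)^2 + 6820*sin(l) + 6952)/((sin(l) - 8)^3*(sin(l) + 2)^3*(sin(l) + 7)^3)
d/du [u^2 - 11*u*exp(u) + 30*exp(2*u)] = -11*u*exp(u) + 2*u + 60*exp(2*u) - 11*exp(u)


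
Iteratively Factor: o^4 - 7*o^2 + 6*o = (o - 2)*(o^3 + 2*o^2 - 3*o) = (o - 2)*(o - 1)*(o^2 + 3*o) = o*(o - 2)*(o - 1)*(o + 3)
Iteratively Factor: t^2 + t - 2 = (t + 2)*(t - 1)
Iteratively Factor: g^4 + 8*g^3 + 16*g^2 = (g + 4)*(g^3 + 4*g^2) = g*(g + 4)*(g^2 + 4*g) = g^2*(g + 4)*(g + 4)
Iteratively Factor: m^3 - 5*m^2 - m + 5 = (m - 1)*(m^2 - 4*m - 5) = (m - 5)*(m - 1)*(m + 1)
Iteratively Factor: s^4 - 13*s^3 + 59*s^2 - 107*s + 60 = (s - 5)*(s^3 - 8*s^2 + 19*s - 12) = (s - 5)*(s - 4)*(s^2 - 4*s + 3) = (s - 5)*(s - 4)*(s - 3)*(s - 1)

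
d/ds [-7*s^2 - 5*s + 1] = -14*s - 5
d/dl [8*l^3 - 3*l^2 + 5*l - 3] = 24*l^2 - 6*l + 5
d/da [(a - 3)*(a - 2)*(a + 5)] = 3*a^2 - 19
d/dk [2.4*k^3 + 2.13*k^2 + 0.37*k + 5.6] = 7.2*k^2 + 4.26*k + 0.37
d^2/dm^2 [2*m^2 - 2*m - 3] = 4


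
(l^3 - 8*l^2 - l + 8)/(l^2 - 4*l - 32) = (l^2 - 1)/(l + 4)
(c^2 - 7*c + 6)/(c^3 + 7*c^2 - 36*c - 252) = (c - 1)/(c^2 + 13*c + 42)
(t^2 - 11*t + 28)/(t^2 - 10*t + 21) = (t - 4)/(t - 3)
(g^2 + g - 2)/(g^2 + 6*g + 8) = (g - 1)/(g + 4)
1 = 1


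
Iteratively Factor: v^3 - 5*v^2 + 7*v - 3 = (v - 1)*(v^2 - 4*v + 3) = (v - 3)*(v - 1)*(v - 1)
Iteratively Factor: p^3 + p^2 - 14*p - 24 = (p - 4)*(p^2 + 5*p + 6) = (p - 4)*(p + 3)*(p + 2)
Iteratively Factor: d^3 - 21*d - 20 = (d + 4)*(d^2 - 4*d - 5) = (d - 5)*(d + 4)*(d + 1)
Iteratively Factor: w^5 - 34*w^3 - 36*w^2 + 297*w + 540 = (w + 3)*(w^4 - 3*w^3 - 25*w^2 + 39*w + 180) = (w + 3)^2*(w^3 - 6*w^2 - 7*w + 60) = (w - 5)*(w + 3)^2*(w^2 - w - 12) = (w - 5)*(w + 3)^3*(w - 4)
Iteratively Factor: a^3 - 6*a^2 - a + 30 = (a - 5)*(a^2 - a - 6) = (a - 5)*(a + 2)*(a - 3)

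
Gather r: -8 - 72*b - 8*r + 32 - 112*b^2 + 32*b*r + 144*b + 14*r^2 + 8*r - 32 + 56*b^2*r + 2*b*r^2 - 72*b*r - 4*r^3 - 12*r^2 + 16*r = -112*b^2 + 72*b - 4*r^3 + r^2*(2*b + 2) + r*(56*b^2 - 40*b + 16) - 8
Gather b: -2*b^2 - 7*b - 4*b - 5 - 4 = -2*b^2 - 11*b - 9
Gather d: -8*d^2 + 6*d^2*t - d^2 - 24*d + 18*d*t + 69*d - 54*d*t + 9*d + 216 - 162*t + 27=d^2*(6*t - 9) + d*(54 - 36*t) - 162*t + 243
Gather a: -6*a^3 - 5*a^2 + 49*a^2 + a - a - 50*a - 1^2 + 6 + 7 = -6*a^3 + 44*a^2 - 50*a + 12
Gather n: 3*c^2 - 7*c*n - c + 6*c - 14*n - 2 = 3*c^2 + 5*c + n*(-7*c - 14) - 2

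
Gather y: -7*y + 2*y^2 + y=2*y^2 - 6*y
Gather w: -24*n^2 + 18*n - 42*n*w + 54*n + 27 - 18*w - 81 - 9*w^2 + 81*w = -24*n^2 + 72*n - 9*w^2 + w*(63 - 42*n) - 54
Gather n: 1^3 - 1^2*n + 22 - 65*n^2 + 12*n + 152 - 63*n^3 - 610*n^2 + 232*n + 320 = -63*n^3 - 675*n^2 + 243*n + 495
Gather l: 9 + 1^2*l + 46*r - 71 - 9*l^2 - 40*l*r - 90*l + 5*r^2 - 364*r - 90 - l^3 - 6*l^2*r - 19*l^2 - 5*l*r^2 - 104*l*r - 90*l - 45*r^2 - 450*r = -l^3 + l^2*(-6*r - 28) + l*(-5*r^2 - 144*r - 179) - 40*r^2 - 768*r - 152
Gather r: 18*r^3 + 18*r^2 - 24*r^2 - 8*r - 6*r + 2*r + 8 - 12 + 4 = 18*r^3 - 6*r^2 - 12*r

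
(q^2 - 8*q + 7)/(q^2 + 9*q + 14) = (q^2 - 8*q + 7)/(q^2 + 9*q + 14)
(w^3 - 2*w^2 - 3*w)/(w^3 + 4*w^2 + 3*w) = (w - 3)/(w + 3)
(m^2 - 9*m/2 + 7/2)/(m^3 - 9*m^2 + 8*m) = (m - 7/2)/(m*(m - 8))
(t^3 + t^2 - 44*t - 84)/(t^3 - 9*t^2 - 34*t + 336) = (t + 2)/(t - 8)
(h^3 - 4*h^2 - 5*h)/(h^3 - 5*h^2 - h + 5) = h/(h - 1)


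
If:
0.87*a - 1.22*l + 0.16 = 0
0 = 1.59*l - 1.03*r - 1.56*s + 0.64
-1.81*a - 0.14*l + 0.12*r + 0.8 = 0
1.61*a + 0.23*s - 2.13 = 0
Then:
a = -1.59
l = -1.00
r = -31.78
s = 20.38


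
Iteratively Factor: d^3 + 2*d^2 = (d)*(d^2 + 2*d) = d*(d + 2)*(d)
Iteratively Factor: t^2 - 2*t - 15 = (t + 3)*(t - 5)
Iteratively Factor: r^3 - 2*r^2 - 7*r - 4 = (r - 4)*(r^2 + 2*r + 1) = (r - 4)*(r + 1)*(r + 1)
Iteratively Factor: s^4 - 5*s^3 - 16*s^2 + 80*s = (s - 5)*(s^3 - 16*s) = s*(s - 5)*(s^2 - 16) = s*(s - 5)*(s - 4)*(s + 4)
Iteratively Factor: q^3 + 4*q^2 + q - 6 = (q + 3)*(q^2 + q - 2) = (q + 2)*(q + 3)*(q - 1)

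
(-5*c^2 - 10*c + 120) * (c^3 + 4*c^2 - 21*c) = -5*c^5 - 30*c^4 + 185*c^3 + 690*c^2 - 2520*c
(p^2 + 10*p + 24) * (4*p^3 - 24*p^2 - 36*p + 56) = 4*p^5 + 16*p^4 - 180*p^3 - 880*p^2 - 304*p + 1344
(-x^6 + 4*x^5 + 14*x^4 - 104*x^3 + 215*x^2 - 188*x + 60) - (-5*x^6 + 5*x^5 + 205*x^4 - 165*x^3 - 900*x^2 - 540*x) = 4*x^6 - x^5 - 191*x^4 + 61*x^3 + 1115*x^2 + 352*x + 60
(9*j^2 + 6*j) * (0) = 0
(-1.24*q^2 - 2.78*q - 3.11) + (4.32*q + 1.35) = -1.24*q^2 + 1.54*q - 1.76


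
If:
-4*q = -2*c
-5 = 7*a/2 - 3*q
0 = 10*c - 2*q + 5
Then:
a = -5/3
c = -5/9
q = -5/18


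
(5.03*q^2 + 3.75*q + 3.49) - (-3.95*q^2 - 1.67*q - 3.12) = 8.98*q^2 + 5.42*q + 6.61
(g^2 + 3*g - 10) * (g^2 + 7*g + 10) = g^4 + 10*g^3 + 21*g^2 - 40*g - 100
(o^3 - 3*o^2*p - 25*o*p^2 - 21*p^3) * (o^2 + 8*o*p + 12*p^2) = o^5 + 5*o^4*p - 37*o^3*p^2 - 257*o^2*p^3 - 468*o*p^4 - 252*p^5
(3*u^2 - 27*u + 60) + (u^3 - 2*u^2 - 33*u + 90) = u^3 + u^2 - 60*u + 150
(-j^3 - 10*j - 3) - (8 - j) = -j^3 - 9*j - 11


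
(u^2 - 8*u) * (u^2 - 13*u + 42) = u^4 - 21*u^3 + 146*u^2 - 336*u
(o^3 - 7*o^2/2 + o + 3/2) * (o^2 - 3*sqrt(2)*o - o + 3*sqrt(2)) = o^5 - 9*o^4/2 - 3*sqrt(2)*o^4 + 9*o^3/2 + 27*sqrt(2)*o^3/2 - 27*sqrt(2)*o^2/2 + o^2/2 - 3*sqrt(2)*o/2 - 3*o/2 + 9*sqrt(2)/2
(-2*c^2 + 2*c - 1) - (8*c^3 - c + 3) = -8*c^3 - 2*c^2 + 3*c - 4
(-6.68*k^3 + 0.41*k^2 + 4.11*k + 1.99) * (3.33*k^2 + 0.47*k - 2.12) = -22.2444*k^5 - 1.7743*k^4 + 28.0406*k^3 + 7.6892*k^2 - 7.7779*k - 4.2188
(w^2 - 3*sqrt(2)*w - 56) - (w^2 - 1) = -3*sqrt(2)*w - 55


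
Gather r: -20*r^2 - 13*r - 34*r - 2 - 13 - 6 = -20*r^2 - 47*r - 21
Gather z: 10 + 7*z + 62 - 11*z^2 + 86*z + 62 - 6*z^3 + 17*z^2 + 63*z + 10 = -6*z^3 + 6*z^2 + 156*z + 144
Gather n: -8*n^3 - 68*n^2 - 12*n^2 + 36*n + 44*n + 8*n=-8*n^3 - 80*n^2 + 88*n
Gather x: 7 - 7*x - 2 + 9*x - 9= 2*x - 4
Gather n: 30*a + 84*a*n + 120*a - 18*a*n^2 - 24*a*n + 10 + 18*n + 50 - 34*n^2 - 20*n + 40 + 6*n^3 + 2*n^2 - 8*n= 150*a + 6*n^3 + n^2*(-18*a - 32) + n*(60*a - 10) + 100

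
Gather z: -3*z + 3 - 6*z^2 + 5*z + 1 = -6*z^2 + 2*z + 4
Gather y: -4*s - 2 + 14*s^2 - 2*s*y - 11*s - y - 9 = 14*s^2 - 15*s + y*(-2*s - 1) - 11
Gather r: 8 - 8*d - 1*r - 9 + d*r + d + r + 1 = d*r - 7*d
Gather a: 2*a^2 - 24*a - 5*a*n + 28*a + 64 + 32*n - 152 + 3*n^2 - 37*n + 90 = 2*a^2 + a*(4 - 5*n) + 3*n^2 - 5*n + 2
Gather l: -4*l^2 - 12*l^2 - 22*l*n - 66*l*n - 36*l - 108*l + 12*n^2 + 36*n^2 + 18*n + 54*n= -16*l^2 + l*(-88*n - 144) + 48*n^2 + 72*n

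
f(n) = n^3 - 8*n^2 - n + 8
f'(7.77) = 55.80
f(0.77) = 2.94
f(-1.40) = -9.02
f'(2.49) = -22.24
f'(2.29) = -21.91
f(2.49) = -28.65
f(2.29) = -24.23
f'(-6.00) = 203.00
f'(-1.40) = 27.28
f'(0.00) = -1.00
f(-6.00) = -490.00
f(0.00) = 8.00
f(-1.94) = -27.47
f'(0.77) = -11.54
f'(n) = 3*n^2 - 16*n - 1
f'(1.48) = -18.11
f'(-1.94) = 41.33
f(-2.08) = -33.53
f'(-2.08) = 45.26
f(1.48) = -7.76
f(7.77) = -13.66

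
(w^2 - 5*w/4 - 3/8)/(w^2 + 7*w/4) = (8*w^2 - 10*w - 3)/(2*w*(4*w + 7))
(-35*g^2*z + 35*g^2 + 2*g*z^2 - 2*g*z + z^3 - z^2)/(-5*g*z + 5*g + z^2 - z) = 7*g + z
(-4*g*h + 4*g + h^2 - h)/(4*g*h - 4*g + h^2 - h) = (-4*g + h)/(4*g + h)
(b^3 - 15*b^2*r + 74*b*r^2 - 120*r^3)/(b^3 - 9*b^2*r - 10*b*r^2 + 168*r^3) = (-b^2 + 9*b*r - 20*r^2)/(-b^2 + 3*b*r + 28*r^2)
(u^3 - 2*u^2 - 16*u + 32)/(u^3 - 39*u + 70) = (u^2 - 16)/(u^2 + 2*u - 35)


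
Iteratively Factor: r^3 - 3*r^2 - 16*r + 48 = (r - 4)*(r^2 + r - 12) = (r - 4)*(r - 3)*(r + 4)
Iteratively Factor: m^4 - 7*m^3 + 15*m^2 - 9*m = (m - 1)*(m^3 - 6*m^2 + 9*m) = m*(m - 1)*(m^2 - 6*m + 9) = m*(m - 3)*(m - 1)*(m - 3)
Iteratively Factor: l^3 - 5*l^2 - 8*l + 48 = (l - 4)*(l^2 - l - 12) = (l - 4)*(l + 3)*(l - 4)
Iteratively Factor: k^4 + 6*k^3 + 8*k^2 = (k + 4)*(k^3 + 2*k^2) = (k + 2)*(k + 4)*(k^2) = k*(k + 2)*(k + 4)*(k)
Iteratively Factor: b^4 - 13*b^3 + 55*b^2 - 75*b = (b - 3)*(b^3 - 10*b^2 + 25*b) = (b - 5)*(b - 3)*(b^2 - 5*b) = b*(b - 5)*(b - 3)*(b - 5)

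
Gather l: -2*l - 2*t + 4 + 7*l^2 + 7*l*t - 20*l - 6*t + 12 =7*l^2 + l*(7*t - 22) - 8*t + 16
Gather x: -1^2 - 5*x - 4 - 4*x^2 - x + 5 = -4*x^2 - 6*x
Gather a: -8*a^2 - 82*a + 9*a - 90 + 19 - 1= -8*a^2 - 73*a - 72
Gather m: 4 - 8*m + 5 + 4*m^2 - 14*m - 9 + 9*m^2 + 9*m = 13*m^2 - 13*m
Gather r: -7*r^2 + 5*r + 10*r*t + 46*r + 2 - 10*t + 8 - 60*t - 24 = -7*r^2 + r*(10*t + 51) - 70*t - 14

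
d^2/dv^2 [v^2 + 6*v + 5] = 2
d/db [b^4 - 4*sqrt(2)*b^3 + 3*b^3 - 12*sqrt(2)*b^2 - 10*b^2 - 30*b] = 4*b^3 - 12*sqrt(2)*b^2 + 9*b^2 - 24*sqrt(2)*b - 20*b - 30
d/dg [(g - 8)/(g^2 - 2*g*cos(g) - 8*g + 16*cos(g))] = -(2*sin(g) + 1)/(g - 2*cos(g))^2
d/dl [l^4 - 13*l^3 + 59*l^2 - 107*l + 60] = 4*l^3 - 39*l^2 + 118*l - 107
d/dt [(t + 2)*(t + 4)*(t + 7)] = 3*t^2 + 26*t + 50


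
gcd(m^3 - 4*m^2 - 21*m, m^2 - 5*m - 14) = m - 7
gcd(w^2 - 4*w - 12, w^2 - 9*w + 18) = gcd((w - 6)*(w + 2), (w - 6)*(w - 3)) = w - 6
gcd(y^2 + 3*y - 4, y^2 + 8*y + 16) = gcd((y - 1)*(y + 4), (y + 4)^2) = y + 4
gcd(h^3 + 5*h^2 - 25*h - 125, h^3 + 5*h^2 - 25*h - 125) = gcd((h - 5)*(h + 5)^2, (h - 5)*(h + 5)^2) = h^3 + 5*h^2 - 25*h - 125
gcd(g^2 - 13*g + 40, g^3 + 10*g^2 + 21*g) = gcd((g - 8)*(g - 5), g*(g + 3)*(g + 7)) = 1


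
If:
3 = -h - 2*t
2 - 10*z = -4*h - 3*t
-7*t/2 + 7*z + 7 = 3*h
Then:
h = -21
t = 9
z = -11/2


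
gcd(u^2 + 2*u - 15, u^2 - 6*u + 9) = u - 3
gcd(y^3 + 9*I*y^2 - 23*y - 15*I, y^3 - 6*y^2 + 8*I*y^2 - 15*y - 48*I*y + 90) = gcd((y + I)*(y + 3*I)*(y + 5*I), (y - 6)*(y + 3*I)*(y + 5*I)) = y^2 + 8*I*y - 15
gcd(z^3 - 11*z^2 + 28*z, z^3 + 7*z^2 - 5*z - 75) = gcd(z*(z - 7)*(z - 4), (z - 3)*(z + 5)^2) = 1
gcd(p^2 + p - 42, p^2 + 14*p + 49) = p + 7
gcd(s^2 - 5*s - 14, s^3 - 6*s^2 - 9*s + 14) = s^2 - 5*s - 14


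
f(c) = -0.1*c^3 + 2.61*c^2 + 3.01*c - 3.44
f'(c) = -0.3*c^2 + 5.22*c + 3.01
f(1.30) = 4.66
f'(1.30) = 9.29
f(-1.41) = -2.21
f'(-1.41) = -4.95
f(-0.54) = -4.29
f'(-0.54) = 0.10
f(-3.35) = 19.53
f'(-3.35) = -17.84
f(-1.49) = -1.80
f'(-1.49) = -5.43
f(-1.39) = -2.31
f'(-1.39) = -4.83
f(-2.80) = 10.79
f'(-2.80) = -13.96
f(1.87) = 10.66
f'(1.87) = 11.72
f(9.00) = 162.16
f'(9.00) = 25.69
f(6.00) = 86.98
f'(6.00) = 23.53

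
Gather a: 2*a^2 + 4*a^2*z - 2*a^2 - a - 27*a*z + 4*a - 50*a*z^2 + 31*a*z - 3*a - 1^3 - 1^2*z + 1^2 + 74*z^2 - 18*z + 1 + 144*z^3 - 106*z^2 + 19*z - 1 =4*a^2*z + a*(-50*z^2 + 4*z) + 144*z^3 - 32*z^2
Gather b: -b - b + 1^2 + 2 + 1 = 4 - 2*b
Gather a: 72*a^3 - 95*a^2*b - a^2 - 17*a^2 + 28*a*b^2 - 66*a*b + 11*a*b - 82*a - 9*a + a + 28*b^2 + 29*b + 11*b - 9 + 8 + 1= 72*a^3 + a^2*(-95*b - 18) + a*(28*b^2 - 55*b - 90) + 28*b^2 + 40*b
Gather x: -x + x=0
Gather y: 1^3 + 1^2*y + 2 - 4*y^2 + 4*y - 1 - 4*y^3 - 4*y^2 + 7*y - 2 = -4*y^3 - 8*y^2 + 12*y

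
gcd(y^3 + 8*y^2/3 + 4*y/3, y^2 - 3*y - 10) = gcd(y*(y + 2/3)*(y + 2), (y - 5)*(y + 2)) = y + 2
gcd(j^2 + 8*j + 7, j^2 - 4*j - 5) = j + 1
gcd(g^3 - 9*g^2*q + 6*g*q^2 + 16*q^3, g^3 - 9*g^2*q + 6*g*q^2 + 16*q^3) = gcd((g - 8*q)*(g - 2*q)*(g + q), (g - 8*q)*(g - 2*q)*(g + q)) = g^3 - 9*g^2*q + 6*g*q^2 + 16*q^3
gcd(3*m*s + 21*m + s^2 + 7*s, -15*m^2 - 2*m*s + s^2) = 3*m + s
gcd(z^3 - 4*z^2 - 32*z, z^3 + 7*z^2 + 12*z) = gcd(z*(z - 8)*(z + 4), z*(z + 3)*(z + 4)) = z^2 + 4*z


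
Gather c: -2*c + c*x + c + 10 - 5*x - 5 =c*(x - 1) - 5*x + 5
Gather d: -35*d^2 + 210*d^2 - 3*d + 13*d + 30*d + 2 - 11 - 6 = 175*d^2 + 40*d - 15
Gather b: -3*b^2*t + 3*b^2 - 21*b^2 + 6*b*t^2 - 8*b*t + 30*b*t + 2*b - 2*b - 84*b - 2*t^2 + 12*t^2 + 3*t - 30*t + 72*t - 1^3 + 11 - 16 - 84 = b^2*(-3*t - 18) + b*(6*t^2 + 22*t - 84) + 10*t^2 + 45*t - 90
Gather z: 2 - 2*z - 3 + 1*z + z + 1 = 0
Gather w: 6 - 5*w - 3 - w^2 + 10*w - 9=-w^2 + 5*w - 6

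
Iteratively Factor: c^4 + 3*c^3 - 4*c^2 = (c + 4)*(c^3 - c^2) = c*(c + 4)*(c^2 - c) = c*(c - 1)*(c + 4)*(c)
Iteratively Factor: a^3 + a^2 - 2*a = (a + 2)*(a^2 - a) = a*(a + 2)*(a - 1)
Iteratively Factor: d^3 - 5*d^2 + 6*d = (d - 3)*(d^2 - 2*d) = (d - 3)*(d - 2)*(d)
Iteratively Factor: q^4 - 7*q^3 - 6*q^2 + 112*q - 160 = (q - 5)*(q^3 - 2*q^2 - 16*q + 32) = (q - 5)*(q - 2)*(q^2 - 16) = (q - 5)*(q - 2)*(q + 4)*(q - 4)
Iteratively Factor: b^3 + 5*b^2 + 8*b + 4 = (b + 2)*(b^2 + 3*b + 2) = (b + 1)*(b + 2)*(b + 2)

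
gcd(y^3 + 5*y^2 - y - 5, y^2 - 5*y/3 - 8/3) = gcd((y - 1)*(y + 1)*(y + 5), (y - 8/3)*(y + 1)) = y + 1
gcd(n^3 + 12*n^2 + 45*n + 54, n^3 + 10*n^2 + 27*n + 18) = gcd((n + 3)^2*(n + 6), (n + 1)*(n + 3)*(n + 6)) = n^2 + 9*n + 18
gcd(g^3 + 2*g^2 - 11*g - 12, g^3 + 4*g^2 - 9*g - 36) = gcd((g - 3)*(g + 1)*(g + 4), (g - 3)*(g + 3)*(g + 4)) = g^2 + g - 12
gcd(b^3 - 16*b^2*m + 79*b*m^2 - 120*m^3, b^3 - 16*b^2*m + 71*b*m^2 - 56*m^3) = b - 8*m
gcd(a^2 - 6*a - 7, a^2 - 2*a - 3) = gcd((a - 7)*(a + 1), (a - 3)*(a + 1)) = a + 1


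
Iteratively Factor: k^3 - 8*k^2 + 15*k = (k - 3)*(k^2 - 5*k) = (k - 5)*(k - 3)*(k)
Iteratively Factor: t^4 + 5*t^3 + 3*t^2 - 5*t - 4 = (t + 1)*(t^3 + 4*t^2 - t - 4) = (t - 1)*(t + 1)*(t^2 + 5*t + 4) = (t - 1)*(t + 1)^2*(t + 4)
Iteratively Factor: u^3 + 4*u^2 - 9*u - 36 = (u - 3)*(u^2 + 7*u + 12) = (u - 3)*(u + 4)*(u + 3)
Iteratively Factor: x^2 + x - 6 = (x + 3)*(x - 2)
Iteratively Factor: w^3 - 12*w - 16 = (w + 2)*(w^2 - 2*w - 8) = (w + 2)^2*(w - 4)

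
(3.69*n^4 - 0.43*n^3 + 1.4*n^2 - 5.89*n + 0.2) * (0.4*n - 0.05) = 1.476*n^5 - 0.3565*n^4 + 0.5815*n^3 - 2.426*n^2 + 0.3745*n - 0.01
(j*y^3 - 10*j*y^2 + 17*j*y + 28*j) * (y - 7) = j*y^4 - 17*j*y^3 + 87*j*y^2 - 91*j*y - 196*j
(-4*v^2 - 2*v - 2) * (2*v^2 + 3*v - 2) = -8*v^4 - 16*v^3 - 2*v^2 - 2*v + 4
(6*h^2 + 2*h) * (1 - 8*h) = -48*h^3 - 10*h^2 + 2*h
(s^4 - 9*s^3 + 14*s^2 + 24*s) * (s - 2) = s^5 - 11*s^4 + 32*s^3 - 4*s^2 - 48*s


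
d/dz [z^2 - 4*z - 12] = 2*z - 4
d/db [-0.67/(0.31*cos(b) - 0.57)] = -0.2077*sin(b)/(0.31*cos(b) - 0.57)^2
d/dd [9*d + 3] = 9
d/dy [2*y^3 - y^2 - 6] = 2*y*(3*y - 1)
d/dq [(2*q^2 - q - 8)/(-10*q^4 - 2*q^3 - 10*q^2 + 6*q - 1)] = (40*q^5 - 26*q^4 - 324*q^3 - 46*q^2 - 164*q + 49)/(100*q^8 + 40*q^7 + 204*q^6 - 80*q^5 + 96*q^4 - 116*q^3 + 56*q^2 - 12*q + 1)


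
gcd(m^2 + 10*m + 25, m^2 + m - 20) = m + 5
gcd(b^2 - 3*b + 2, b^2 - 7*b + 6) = b - 1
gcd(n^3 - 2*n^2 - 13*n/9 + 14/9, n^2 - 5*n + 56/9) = n - 7/3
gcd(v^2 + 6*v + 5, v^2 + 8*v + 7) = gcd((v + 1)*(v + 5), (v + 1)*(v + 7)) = v + 1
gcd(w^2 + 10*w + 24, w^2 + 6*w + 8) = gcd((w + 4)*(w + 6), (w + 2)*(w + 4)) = w + 4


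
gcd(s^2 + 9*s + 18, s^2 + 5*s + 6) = s + 3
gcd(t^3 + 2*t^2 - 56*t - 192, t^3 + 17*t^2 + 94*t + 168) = t^2 + 10*t + 24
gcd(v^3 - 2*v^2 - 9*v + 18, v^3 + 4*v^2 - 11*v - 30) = v - 3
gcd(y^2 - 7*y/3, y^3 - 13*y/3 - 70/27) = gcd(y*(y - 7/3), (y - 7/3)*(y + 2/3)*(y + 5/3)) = y - 7/3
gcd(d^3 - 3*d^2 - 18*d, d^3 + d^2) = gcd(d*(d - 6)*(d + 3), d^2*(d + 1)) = d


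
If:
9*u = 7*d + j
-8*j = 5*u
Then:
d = 11*u/8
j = -5*u/8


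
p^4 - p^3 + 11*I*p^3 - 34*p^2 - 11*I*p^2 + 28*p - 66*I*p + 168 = (p - 3)*(p + 2)*(p + 4*I)*(p + 7*I)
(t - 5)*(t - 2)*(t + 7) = t^3 - 39*t + 70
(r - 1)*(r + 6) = r^2 + 5*r - 6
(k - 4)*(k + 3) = k^2 - k - 12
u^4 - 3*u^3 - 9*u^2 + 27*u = u*(u - 3)^2*(u + 3)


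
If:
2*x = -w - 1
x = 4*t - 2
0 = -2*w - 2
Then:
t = 1/2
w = -1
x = 0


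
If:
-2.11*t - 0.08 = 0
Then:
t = -0.04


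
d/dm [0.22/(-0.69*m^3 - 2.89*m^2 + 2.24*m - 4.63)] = (0.4554*m^2 + 1.2716*m - 0.4928)/(0.69*m^3 + 2.89*m^2 - 2.24*m + 4.63)^2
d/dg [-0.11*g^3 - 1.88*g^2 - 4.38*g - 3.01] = -0.33*g^2 - 3.76*g - 4.38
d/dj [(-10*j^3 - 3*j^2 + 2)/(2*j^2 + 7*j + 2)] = (-20*j^4 - 140*j^3 - 81*j^2 - 20*j - 14)/(4*j^4 + 28*j^3 + 57*j^2 + 28*j + 4)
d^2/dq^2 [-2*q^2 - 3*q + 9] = -4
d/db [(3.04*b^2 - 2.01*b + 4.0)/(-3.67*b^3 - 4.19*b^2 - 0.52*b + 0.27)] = (11.1568*b^4 - 14.7534*b^3 + 34.0373*b^2 + 35.1616*b + 1.5373)/(13.4689*b^6 + 30.7546*b^5 + 21.3729*b^4 + 2.3758*b^3 - 1.9922*b^2 - 0.2808*b + 0.0729)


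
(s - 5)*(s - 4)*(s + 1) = s^3 - 8*s^2 + 11*s + 20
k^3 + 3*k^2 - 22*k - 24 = (k - 4)*(k + 1)*(k + 6)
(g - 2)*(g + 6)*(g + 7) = g^3 + 11*g^2 + 16*g - 84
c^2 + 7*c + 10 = (c + 2)*(c + 5)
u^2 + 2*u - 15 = (u - 3)*(u + 5)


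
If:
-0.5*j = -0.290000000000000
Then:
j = 0.58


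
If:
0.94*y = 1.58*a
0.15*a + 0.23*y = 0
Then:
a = 0.00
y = 0.00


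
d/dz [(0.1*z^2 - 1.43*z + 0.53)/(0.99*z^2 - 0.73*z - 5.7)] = (1.3427*z^2 - 2.1894*z + 8.5379)/(0.9801*z^4 - 1.4454*z^3 - 10.7531*z^2 + 8.322*z + 32.49)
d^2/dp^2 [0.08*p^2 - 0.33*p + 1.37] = 0.160000000000000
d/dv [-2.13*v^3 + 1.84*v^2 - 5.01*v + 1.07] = -6.39*v^2 + 3.68*v - 5.01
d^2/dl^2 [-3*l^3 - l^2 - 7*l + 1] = -18*l - 2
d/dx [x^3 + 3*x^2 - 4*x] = 3*x^2 + 6*x - 4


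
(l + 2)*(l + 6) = l^2 + 8*l + 12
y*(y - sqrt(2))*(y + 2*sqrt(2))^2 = y^4 + 3*sqrt(2)*y^3 - 8*sqrt(2)*y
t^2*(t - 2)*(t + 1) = t^4 - t^3 - 2*t^2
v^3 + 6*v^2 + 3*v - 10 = (v - 1)*(v + 2)*(v + 5)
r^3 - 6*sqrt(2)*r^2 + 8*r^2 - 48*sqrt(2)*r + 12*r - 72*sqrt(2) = (r + 2)*(r + 6)*(r - 6*sqrt(2))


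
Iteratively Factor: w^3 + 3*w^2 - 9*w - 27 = (w - 3)*(w^2 + 6*w + 9) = (w - 3)*(w + 3)*(w + 3)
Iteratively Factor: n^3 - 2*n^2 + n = (n - 1)*(n^2 - n) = n*(n - 1)*(n - 1)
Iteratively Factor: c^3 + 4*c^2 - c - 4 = (c + 4)*(c^2 - 1) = (c + 1)*(c + 4)*(c - 1)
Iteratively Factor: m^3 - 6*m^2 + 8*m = (m)*(m^2 - 6*m + 8) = m*(m - 2)*(m - 4)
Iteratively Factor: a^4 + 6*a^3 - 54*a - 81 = (a + 3)*(a^3 + 3*a^2 - 9*a - 27) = (a + 3)^2*(a^2 - 9) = (a + 3)^3*(a - 3)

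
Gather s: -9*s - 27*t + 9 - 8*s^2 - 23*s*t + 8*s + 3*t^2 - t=-8*s^2 + s*(-23*t - 1) + 3*t^2 - 28*t + 9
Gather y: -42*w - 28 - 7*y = -42*w - 7*y - 28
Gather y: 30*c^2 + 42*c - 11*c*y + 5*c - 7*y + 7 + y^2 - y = 30*c^2 + 47*c + y^2 + y*(-11*c - 8) + 7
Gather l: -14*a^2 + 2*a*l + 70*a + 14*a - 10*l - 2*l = -14*a^2 + 84*a + l*(2*a - 12)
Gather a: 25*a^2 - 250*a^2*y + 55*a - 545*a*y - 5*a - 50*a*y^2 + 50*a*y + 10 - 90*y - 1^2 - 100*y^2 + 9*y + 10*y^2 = a^2*(25 - 250*y) + a*(-50*y^2 - 495*y + 50) - 90*y^2 - 81*y + 9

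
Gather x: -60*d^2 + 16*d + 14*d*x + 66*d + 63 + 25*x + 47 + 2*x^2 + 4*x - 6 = -60*d^2 + 82*d + 2*x^2 + x*(14*d + 29) + 104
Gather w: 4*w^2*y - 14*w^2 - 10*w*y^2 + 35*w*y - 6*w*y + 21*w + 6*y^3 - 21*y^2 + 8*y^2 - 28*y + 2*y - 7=w^2*(4*y - 14) + w*(-10*y^2 + 29*y + 21) + 6*y^3 - 13*y^2 - 26*y - 7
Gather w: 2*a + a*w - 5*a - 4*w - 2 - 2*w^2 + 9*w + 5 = -3*a - 2*w^2 + w*(a + 5) + 3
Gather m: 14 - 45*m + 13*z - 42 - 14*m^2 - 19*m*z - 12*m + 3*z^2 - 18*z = -14*m^2 + m*(-19*z - 57) + 3*z^2 - 5*z - 28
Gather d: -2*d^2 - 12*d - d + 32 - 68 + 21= -2*d^2 - 13*d - 15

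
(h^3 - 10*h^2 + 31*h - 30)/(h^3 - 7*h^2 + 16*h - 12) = (h - 5)/(h - 2)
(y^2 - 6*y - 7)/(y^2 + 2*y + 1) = (y - 7)/(y + 1)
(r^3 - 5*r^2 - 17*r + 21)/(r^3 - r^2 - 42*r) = (r^2 + 2*r - 3)/(r*(r + 6))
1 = 1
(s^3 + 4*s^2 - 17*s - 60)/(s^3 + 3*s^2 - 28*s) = (s^2 + 8*s + 15)/(s*(s + 7))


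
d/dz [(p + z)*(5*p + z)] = 6*p + 2*z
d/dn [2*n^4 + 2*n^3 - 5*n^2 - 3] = 2*n*(4*n^2 + 3*n - 5)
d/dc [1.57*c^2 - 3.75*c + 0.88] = 3.14*c - 3.75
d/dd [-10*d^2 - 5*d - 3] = -20*d - 5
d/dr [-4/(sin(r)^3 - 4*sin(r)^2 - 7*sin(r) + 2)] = 4*(3*sin(r)^2 - 8*sin(r) - 7)*cos(r)/(sin(r)^3 - 4*sin(r)^2 - 7*sin(r) + 2)^2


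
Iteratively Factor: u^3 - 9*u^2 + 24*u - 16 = (u - 4)*(u^2 - 5*u + 4) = (u - 4)*(u - 1)*(u - 4)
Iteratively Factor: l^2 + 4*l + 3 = (l + 3)*(l + 1)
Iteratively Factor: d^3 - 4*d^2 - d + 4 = (d + 1)*(d^2 - 5*d + 4) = (d - 4)*(d + 1)*(d - 1)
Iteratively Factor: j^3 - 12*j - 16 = (j + 2)*(j^2 - 2*j - 8) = (j + 2)^2*(j - 4)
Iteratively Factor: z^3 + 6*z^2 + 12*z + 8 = (z + 2)*(z^2 + 4*z + 4) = (z + 2)^2*(z + 2)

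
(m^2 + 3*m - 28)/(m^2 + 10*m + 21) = (m - 4)/(m + 3)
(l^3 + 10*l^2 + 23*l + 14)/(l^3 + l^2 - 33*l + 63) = (l^2 + 3*l + 2)/(l^2 - 6*l + 9)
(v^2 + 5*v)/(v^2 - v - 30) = v/(v - 6)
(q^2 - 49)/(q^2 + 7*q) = (q - 7)/q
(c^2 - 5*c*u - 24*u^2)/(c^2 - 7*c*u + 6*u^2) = (c^2 - 5*c*u - 24*u^2)/(c^2 - 7*c*u + 6*u^2)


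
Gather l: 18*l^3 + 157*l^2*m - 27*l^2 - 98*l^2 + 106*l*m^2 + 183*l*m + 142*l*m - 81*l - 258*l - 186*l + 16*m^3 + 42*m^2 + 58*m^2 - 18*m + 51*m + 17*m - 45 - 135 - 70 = 18*l^3 + l^2*(157*m - 125) + l*(106*m^2 + 325*m - 525) + 16*m^3 + 100*m^2 + 50*m - 250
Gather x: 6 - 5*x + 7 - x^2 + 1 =-x^2 - 5*x + 14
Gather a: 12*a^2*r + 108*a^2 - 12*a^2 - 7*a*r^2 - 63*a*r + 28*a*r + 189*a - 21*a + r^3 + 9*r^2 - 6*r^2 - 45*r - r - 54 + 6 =a^2*(12*r + 96) + a*(-7*r^2 - 35*r + 168) + r^3 + 3*r^2 - 46*r - 48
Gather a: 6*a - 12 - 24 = 6*a - 36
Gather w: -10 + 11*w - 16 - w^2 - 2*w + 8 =-w^2 + 9*w - 18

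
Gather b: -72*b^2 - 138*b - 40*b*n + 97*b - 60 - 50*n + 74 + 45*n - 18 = -72*b^2 + b*(-40*n - 41) - 5*n - 4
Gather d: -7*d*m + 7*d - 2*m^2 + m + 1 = d*(7 - 7*m) - 2*m^2 + m + 1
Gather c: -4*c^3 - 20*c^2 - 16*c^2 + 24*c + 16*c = -4*c^3 - 36*c^2 + 40*c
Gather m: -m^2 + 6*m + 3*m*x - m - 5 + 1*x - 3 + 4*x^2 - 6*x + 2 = -m^2 + m*(3*x + 5) + 4*x^2 - 5*x - 6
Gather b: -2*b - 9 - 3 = -2*b - 12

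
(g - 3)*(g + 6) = g^2 + 3*g - 18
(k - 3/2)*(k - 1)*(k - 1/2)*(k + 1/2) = k^4 - 5*k^3/2 + 5*k^2/4 + 5*k/8 - 3/8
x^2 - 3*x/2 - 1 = (x - 2)*(x + 1/2)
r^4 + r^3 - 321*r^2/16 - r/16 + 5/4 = (r - 4)*(r - 1/4)*(r + 1/4)*(r + 5)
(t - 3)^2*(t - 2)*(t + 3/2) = t^4 - 13*t^3/2 + 9*t^2 + 27*t/2 - 27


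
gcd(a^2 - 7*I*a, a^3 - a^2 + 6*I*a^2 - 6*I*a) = a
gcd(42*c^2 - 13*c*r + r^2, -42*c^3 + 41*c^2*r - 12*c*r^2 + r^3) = -7*c + r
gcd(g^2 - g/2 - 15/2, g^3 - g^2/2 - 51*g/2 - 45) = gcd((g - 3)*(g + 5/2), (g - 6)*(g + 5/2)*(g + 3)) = g + 5/2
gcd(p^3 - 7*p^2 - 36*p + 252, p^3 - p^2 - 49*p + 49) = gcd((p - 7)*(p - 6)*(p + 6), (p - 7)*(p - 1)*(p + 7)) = p - 7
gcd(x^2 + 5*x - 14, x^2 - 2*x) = x - 2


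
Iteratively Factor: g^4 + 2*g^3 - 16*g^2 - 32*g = (g - 4)*(g^3 + 6*g^2 + 8*g) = (g - 4)*(g + 2)*(g^2 + 4*g) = g*(g - 4)*(g + 2)*(g + 4)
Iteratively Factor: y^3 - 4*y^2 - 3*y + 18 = (y - 3)*(y^2 - y - 6) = (y - 3)*(y + 2)*(y - 3)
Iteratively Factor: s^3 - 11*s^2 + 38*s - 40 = (s - 2)*(s^2 - 9*s + 20) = (s - 4)*(s - 2)*(s - 5)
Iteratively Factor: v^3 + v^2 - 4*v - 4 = (v + 1)*(v^2 - 4) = (v + 1)*(v + 2)*(v - 2)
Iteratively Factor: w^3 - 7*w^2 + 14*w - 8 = (w - 1)*(w^2 - 6*w + 8) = (w - 4)*(w - 1)*(w - 2)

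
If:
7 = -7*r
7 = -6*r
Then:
No Solution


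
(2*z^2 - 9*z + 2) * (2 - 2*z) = -4*z^3 + 22*z^2 - 22*z + 4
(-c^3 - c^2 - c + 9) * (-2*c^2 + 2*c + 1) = 2*c^5 - c^3 - 21*c^2 + 17*c + 9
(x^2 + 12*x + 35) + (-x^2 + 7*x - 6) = 19*x + 29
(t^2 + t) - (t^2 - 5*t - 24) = 6*t + 24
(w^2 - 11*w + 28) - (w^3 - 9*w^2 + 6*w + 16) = -w^3 + 10*w^2 - 17*w + 12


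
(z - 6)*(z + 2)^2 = z^3 - 2*z^2 - 20*z - 24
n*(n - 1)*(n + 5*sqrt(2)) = n^3 - n^2 + 5*sqrt(2)*n^2 - 5*sqrt(2)*n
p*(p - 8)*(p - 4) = p^3 - 12*p^2 + 32*p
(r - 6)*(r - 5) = r^2 - 11*r + 30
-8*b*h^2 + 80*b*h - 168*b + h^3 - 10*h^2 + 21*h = (-8*b + h)*(h - 7)*(h - 3)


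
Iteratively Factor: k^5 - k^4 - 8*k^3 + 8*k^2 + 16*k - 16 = (k - 1)*(k^4 - 8*k^2 + 16) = (k - 2)*(k - 1)*(k^3 + 2*k^2 - 4*k - 8) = (k - 2)*(k - 1)*(k + 2)*(k^2 - 4) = (k - 2)^2*(k - 1)*(k + 2)*(k + 2)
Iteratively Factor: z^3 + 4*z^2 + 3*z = (z + 1)*(z^2 + 3*z) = z*(z + 1)*(z + 3)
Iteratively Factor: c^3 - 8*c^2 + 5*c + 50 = (c - 5)*(c^2 - 3*c - 10) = (c - 5)^2*(c + 2)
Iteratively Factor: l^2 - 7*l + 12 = (l - 4)*(l - 3)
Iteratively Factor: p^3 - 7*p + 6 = (p - 1)*(p^2 + p - 6) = (p - 1)*(p + 3)*(p - 2)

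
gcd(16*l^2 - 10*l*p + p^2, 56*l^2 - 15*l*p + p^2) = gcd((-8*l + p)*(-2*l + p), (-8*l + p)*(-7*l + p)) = -8*l + p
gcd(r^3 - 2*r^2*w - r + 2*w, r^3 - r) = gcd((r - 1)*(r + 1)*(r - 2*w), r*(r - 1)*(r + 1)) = r^2 - 1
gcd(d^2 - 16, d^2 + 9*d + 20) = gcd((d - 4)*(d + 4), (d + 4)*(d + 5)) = d + 4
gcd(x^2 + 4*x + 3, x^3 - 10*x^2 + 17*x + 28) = x + 1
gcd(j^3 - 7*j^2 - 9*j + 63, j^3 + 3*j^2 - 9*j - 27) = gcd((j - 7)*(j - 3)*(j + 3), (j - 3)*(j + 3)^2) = j^2 - 9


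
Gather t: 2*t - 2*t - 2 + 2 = 0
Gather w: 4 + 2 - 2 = 4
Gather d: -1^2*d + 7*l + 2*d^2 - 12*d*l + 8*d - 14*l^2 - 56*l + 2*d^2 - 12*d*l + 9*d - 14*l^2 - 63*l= 4*d^2 + d*(16 - 24*l) - 28*l^2 - 112*l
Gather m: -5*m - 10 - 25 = -5*m - 35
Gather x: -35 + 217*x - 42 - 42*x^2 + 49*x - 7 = -42*x^2 + 266*x - 84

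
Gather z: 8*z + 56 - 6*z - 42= 2*z + 14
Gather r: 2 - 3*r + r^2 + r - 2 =r^2 - 2*r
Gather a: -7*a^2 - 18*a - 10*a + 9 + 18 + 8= -7*a^2 - 28*a + 35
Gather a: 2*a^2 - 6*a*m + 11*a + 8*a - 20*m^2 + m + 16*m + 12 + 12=2*a^2 + a*(19 - 6*m) - 20*m^2 + 17*m + 24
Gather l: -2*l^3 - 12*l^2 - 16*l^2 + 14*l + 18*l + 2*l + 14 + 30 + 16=-2*l^3 - 28*l^2 + 34*l + 60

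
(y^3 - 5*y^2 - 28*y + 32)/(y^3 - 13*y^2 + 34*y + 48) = (y^2 + 3*y - 4)/(y^2 - 5*y - 6)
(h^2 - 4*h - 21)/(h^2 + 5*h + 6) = (h - 7)/(h + 2)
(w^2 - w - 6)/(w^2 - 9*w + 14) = (w^2 - w - 6)/(w^2 - 9*w + 14)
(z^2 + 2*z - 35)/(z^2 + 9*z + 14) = (z - 5)/(z + 2)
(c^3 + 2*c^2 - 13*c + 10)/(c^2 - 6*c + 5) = (c^2 + 3*c - 10)/(c - 5)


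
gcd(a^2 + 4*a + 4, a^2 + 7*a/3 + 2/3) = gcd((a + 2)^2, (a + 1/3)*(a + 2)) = a + 2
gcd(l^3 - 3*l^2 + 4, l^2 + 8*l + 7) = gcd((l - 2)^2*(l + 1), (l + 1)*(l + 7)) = l + 1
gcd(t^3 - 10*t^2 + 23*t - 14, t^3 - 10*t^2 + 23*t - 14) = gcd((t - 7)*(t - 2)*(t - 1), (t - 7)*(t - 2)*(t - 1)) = t^3 - 10*t^2 + 23*t - 14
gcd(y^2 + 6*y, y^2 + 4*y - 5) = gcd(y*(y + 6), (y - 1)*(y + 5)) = 1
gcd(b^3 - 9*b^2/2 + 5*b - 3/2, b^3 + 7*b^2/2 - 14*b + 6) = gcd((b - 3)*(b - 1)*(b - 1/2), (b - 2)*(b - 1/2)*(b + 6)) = b - 1/2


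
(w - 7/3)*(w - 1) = w^2 - 10*w/3 + 7/3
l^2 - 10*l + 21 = (l - 7)*(l - 3)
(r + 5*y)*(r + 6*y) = r^2 + 11*r*y + 30*y^2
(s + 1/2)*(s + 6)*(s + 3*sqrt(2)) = s^3 + 3*sqrt(2)*s^2 + 13*s^2/2 + 3*s + 39*sqrt(2)*s/2 + 9*sqrt(2)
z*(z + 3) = z^2 + 3*z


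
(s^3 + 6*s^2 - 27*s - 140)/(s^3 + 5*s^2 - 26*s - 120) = (s + 7)/(s + 6)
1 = 1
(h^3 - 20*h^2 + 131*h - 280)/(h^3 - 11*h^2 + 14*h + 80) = (h - 7)/(h + 2)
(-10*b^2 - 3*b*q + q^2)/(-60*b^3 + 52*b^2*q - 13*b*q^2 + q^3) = (2*b + q)/(12*b^2 - 8*b*q + q^2)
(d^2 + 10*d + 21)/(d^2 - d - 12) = (d + 7)/(d - 4)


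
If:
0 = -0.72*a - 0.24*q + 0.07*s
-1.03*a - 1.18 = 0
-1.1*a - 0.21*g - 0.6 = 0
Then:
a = -1.15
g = 3.14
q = 0.291666666666667*s + 3.43689320388349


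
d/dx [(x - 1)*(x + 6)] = 2*x + 5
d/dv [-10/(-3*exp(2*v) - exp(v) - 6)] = (-60*exp(v) - 10)*exp(v)/(3*exp(2*v) + exp(v) + 6)^2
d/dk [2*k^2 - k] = 4*k - 1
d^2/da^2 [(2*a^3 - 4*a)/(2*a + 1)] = 4*(4*a^3 + 6*a^2 + 3*a + 4)/(8*a^3 + 12*a^2 + 6*a + 1)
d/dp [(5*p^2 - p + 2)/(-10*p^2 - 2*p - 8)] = (-5*p^2 - 10*p + 3)/(25*p^4 + 10*p^3 + 41*p^2 + 8*p + 16)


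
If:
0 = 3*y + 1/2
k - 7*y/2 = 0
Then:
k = -7/12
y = -1/6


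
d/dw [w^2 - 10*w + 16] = 2*w - 10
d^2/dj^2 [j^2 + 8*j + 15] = 2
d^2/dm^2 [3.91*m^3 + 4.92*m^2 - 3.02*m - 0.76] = 23.46*m + 9.84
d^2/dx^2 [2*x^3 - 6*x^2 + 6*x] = 12*x - 12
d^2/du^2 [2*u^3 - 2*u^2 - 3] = 12*u - 4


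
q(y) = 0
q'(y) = 0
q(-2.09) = 0.00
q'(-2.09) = 0.00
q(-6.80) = 0.00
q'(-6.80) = 0.00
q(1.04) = 0.00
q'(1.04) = 0.00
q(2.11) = 0.00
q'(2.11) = 0.00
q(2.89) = 0.00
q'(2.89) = 0.00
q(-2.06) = 0.00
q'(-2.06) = 0.00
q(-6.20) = 0.00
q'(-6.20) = 0.00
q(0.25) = 0.00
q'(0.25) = 0.00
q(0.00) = 0.00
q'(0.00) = 0.00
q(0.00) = 0.00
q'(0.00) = 0.00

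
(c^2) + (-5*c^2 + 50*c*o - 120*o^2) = -4*c^2 + 50*c*o - 120*o^2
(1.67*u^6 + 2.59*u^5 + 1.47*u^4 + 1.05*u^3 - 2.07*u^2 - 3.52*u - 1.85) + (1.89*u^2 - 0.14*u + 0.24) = 1.67*u^6 + 2.59*u^5 + 1.47*u^4 + 1.05*u^3 - 0.18*u^2 - 3.66*u - 1.61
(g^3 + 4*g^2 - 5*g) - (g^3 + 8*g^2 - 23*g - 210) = -4*g^2 + 18*g + 210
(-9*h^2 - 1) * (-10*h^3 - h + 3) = 90*h^5 + 19*h^3 - 27*h^2 + h - 3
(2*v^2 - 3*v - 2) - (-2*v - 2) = 2*v^2 - v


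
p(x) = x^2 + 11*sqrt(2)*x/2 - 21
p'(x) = 2*x + 11*sqrt(2)/2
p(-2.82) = -34.98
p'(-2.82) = 2.14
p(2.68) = 7.03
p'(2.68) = 13.14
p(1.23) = -9.92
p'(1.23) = 10.24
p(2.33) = 2.55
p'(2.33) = 12.44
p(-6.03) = -31.54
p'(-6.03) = -4.28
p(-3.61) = -36.05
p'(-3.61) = 0.56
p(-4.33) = -35.93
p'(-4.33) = -0.88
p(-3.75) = -36.11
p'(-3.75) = 0.28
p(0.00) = -21.00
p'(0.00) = 7.78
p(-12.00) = 29.66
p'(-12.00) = -16.22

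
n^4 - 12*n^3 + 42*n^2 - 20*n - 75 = (n - 5)^2*(n - 3)*(n + 1)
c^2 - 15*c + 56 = (c - 8)*(c - 7)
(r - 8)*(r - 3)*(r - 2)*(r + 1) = r^4 - 12*r^3 + 33*r^2 - 2*r - 48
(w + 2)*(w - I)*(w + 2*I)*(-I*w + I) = -I*w^4 + w^3 - I*w^3 + w^2 - 2*w - 2*I*w + 4*I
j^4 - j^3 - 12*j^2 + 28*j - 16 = (j - 2)^2*(j - 1)*(j + 4)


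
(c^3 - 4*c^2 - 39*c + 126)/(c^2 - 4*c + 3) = (c^2 - c - 42)/(c - 1)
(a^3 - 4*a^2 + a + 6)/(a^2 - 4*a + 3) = (a^2 - a - 2)/(a - 1)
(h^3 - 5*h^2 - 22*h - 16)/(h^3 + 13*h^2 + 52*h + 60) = (h^2 - 7*h - 8)/(h^2 + 11*h + 30)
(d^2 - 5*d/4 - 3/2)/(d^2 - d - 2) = (d + 3/4)/(d + 1)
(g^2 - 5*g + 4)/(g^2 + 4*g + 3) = (g^2 - 5*g + 4)/(g^2 + 4*g + 3)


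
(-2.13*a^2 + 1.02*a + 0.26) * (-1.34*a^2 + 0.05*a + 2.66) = 2.8542*a^4 - 1.4733*a^3 - 5.9632*a^2 + 2.7262*a + 0.6916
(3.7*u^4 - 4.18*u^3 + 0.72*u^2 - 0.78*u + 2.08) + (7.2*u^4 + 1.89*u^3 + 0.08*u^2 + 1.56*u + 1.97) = 10.9*u^4 - 2.29*u^3 + 0.8*u^2 + 0.78*u + 4.05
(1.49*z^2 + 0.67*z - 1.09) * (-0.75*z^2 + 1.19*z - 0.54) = -1.1175*z^4 + 1.2706*z^3 + 0.8102*z^2 - 1.6589*z + 0.5886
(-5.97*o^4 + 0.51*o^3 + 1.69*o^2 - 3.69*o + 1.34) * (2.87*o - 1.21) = -17.1339*o^5 + 8.6874*o^4 + 4.2332*o^3 - 12.6352*o^2 + 8.3107*o - 1.6214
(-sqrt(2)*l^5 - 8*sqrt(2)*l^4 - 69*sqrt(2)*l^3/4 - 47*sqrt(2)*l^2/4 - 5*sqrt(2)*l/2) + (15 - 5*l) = -sqrt(2)*l^5 - 8*sqrt(2)*l^4 - 69*sqrt(2)*l^3/4 - 47*sqrt(2)*l^2/4 - 5*l - 5*sqrt(2)*l/2 + 15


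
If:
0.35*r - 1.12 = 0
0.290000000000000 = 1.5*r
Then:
No Solution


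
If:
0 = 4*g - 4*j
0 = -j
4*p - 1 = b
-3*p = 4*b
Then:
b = -3/19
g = 0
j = 0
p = 4/19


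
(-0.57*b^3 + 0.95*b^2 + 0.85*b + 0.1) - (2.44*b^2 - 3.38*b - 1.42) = -0.57*b^3 - 1.49*b^2 + 4.23*b + 1.52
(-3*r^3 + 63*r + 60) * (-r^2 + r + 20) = 3*r^5 - 3*r^4 - 123*r^3 + 3*r^2 + 1320*r + 1200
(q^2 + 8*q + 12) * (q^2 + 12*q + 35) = q^4 + 20*q^3 + 143*q^2 + 424*q + 420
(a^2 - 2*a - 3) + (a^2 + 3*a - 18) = 2*a^2 + a - 21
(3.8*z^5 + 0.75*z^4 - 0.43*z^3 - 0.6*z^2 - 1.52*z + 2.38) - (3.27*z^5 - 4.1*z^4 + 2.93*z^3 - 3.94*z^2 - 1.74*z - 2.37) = 0.53*z^5 + 4.85*z^4 - 3.36*z^3 + 3.34*z^2 + 0.22*z + 4.75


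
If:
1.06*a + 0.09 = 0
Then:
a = -0.08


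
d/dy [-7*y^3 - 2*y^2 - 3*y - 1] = -21*y^2 - 4*y - 3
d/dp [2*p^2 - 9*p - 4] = 4*p - 9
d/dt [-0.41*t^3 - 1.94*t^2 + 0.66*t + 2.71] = -1.23*t^2 - 3.88*t + 0.66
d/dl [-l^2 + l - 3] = 1 - 2*l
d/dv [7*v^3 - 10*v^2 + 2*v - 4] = 21*v^2 - 20*v + 2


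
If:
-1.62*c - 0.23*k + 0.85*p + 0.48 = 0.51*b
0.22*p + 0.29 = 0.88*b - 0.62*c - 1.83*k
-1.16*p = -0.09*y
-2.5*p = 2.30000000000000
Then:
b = 1.62016304971868*k - 0.0260236536915834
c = -0.652026639108968*k - 0.178227121368699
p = -0.92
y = -11.86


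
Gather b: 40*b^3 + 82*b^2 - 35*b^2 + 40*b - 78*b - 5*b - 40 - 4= 40*b^3 + 47*b^2 - 43*b - 44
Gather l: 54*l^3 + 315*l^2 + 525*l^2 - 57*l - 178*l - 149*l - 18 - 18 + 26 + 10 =54*l^3 + 840*l^2 - 384*l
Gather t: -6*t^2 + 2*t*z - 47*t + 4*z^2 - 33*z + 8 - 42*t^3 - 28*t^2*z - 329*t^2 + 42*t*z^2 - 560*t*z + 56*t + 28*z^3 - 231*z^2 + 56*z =-42*t^3 + t^2*(-28*z - 335) + t*(42*z^2 - 558*z + 9) + 28*z^3 - 227*z^2 + 23*z + 8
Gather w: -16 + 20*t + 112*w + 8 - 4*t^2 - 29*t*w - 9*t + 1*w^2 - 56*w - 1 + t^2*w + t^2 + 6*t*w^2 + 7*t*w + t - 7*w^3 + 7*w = -3*t^2 + 12*t - 7*w^3 + w^2*(6*t + 1) + w*(t^2 - 22*t + 63) - 9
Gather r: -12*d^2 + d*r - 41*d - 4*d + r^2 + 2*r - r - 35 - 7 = -12*d^2 - 45*d + r^2 + r*(d + 1) - 42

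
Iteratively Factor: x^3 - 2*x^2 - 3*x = (x + 1)*(x^2 - 3*x) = (x - 3)*(x + 1)*(x)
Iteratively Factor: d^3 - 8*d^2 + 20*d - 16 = (d - 2)*(d^2 - 6*d + 8) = (d - 2)^2*(d - 4)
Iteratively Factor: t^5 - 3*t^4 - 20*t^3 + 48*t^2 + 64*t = (t - 4)*(t^4 + t^3 - 16*t^2 - 16*t) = (t - 4)*(t + 1)*(t^3 - 16*t) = (t - 4)^2*(t + 1)*(t^2 + 4*t) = (t - 4)^2*(t + 1)*(t + 4)*(t)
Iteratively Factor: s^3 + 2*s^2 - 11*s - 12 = (s + 4)*(s^2 - 2*s - 3) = (s - 3)*(s + 4)*(s + 1)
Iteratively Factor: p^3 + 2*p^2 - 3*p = (p - 1)*(p^2 + 3*p) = p*(p - 1)*(p + 3)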